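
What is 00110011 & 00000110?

AND: 1 only when both bits are 1
  00110011
& 00000110
----------
  00000010
Decimal: 51 & 6 = 2



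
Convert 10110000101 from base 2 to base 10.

Sum of powers of 2 for each 1-bit:
2^0 + 2^2 + 2^7 + 2^8 + 2^10
= 1 + 4 + 128 + 256 + 1024
= 1413



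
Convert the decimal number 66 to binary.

Using repeated division by 2:
66 ÷ 2 = 33 remainder 0
33 ÷ 2 = 16 remainder 1
16 ÷ 2 = 8 remainder 0
8 ÷ 2 = 4 remainder 0
4 ÷ 2 = 2 remainder 0
2 ÷ 2 = 1 remainder 0
1 ÷ 2 = 0 remainder 1
Reading remainders bottom to top: 1000010



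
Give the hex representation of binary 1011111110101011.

Group into 4-bit nibbles from right:
  1011 = B
  1111 = F
  1010 = A
  1011 = B
Result: BFAB



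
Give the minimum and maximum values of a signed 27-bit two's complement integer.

For 27-bit two's complement:
Minimum: -2^26 = -67108864
Maximum: 2^26 - 1 = 67108863



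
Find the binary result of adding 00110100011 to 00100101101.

Add column by column from the right: bit + bit + carry-in; write the sum mod 2, carry 1 when the sum is 2 or 3.
carry:  01001011110
        00110100011
+       00100101101
-------------------
       001011010000
(the carry out of the leftmost column, 0, becomes the leading bit)
Decimal check:
  00110100011 = 256 + 128 + 32 + 2 + 1 = 419
  00100101101 = 256 + 32 + 8 + 4 + 1 = 301
  419 + 301 = 720, and 001011010000 = 512 + 128 + 64 + 16 = 720 ✓



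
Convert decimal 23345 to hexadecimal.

Using repeated division by 16 (digits 10–15 are A–F):
23345 ÷ 16 = 1459 remainder 1
1459 ÷ 16 = 91 remainder 3
91 ÷ 16 = 5 remainder 11 (B)
5 ÷ 16 = 0 remainder 5
Reading remainders bottom to top: 5B31



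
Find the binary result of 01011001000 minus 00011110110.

Method 1 - Direct subtraction (column by column from the right: bit − bit − borrow-in; if negative, add 2 and borrow 1 from the next column):
borrow: 01111101100
        01011001000
-       00011110110
-------------------
        00111010010

Method 2 - Add two's complement:
Two's complement of 00011110110: invert → 11100001001, add 1 → 11100001010
  01011001000
+ 11100001010
-------------
 100111010010  (end carry out of the top bit = 1)
Discarding the end carry: 00111010010
Decimal check:
  01011001000 = 512 + 128 + 64 + 8 = 712
  00011110110 = 128 + 64 + 32 + 16 + 4 + 2 = 246
  712 - 246 = 466, and 00111010010 = 256 + 128 + 64 + 16 + 2 = 466 ✓



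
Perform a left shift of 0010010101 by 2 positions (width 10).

Original: 0010010101 (decimal 149)
Shift left by 2 positions
Append 2 zeros on the right
Result: 1001010100 (decimal 596)
Equivalent: 149 << 2 = 149 × 2^2 = 596



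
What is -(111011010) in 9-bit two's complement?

Original (sign bit 1, negative): 111011010
Step 1 - Invert all bits: 000100101
Step 2 - Add 1: 000100110
Verification: 111011010 + 000100110 = 1000000000; discarding the end carry (carry out of the top bit) leaves the 9-bit value 000000000, as required for x + (-x)



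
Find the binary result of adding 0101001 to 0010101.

Add column by column from the right: bit + bit + carry-in; write the sum mod 2, carry 1 when the sum is 2 or 3.
carry:  0000010
        0101001
+       0010101
---------------
       00111110
(the carry out of the leftmost column, 0, becomes the leading bit)
Decimal check:
  0101001 = 32 + 8 + 1 = 41
  0010101 = 16 + 4 + 1 = 21
  41 + 21 = 62, and 00111110 = 32 + 16 + 8 + 4 + 2 = 62 ✓



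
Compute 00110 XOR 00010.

XOR: 1 when bits differ
  00110
^ 00010
-------
  00100
Decimal: 6 ^ 2 = 4



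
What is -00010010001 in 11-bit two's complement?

Original: 00010010001
Step 1 - Invert all bits: 11101101110
Step 2 - Add 1: 11101101111
Verification: 00010010001 + 11101101111 = 100000000000; discarding the end carry (carry out of the top bit) leaves the 11-bit value 00000000000, as required for x + (-x)



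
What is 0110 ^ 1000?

XOR: 1 when bits differ
  0110
^ 1000
------
  1110
Decimal: 6 ^ 8 = 14



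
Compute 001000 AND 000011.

AND: 1 only when both bits are 1
  001000
& 000011
--------
  000000
Decimal: 8 & 3 = 0



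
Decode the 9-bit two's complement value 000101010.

Binary: 000101010
Sign bit: 0 (non-negative)
Read directly as an unsigned value:
000101010 = 32 + 8 + 2 = 42
Value: 42



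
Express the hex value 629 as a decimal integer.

Expand by place value (powers of 16):
629 = 6 × 16^2 + 2 × 16^1 + 9 × 16^0
= 6 × 256 + 2 × 16 + 9 × 1
= 1536 + 32 + 9
= 1577



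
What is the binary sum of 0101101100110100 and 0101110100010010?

Add column by column from the right: bit + bit + carry-in; write the sum mod 2, carry 1 when the sum is 2 or 3.
carry:  1011111001100000
        0101101100110100
+       0101110100010010
------------------------
       01011100001000110
(the carry out of the leftmost column, 0, becomes the leading bit)
Decimal check:
  0101101100110100 = 16384 + 4096 + 2048 + 512 + 256 + 32 + 16 + 4 = 23348
  0101110100010010 = 16384 + 4096 + 2048 + 1024 + 256 + 16 + 2 = 23826
  23348 + 23826 = 47174, and 01011100001000110 = 32768 + 8192 + 4096 + 2048 + 64 + 4 + 2 = 47174 ✓



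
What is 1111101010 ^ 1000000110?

XOR: 1 when bits differ
  1111101010
^ 1000000110
------------
  0111101100
Decimal: 1002 ^ 518 = 492



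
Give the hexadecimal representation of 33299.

Using repeated division by 16 (digits 10–15 are A–F):
33299 ÷ 16 = 2081 remainder 3
2081 ÷ 16 = 130 remainder 1
130 ÷ 16 = 8 remainder 2
8 ÷ 16 = 0 remainder 8
Reading remainders bottom to top: 8213



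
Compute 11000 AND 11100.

AND: 1 only when both bits are 1
  11000
& 11100
-------
  11000
Decimal: 24 & 28 = 24



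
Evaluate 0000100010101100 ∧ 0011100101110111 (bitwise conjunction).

AND: 1 only when both bits are 1
  0000100010101100
& 0011100101110111
------------------
  0000100000100100
Decimal: 2220 & 14711 = 2084



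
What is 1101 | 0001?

OR: 1 when either bit is 1
  1101
| 0001
------
  1101
Decimal: 13 | 1 = 13



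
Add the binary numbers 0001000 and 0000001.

Add column by column from the right: bit + bit + carry-in; write the sum mod 2, carry 1 when the sum is 2 or 3.
carry:  0000000
        0001000
+       0000001
---------------
       00001001
(the carry out of the leftmost column, 0, becomes the leading bit)
Decimal check:
  0001000 = 8
  0000001 = 1
  8 + 1 = 9, and 00001001 = 8 + 1 = 9 ✓



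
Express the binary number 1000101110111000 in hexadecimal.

Group into 4-bit nibbles from right:
  1000 = 8
  1011 = B
  1011 = B
  1000 = 8
Result: 8BB8



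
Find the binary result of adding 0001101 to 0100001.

Add column by column from the right: bit + bit + carry-in; write the sum mod 2, carry 1 when the sum is 2 or 3.
carry:  0000010
        0001101
+       0100001
---------------
       00101110
(the carry out of the leftmost column, 0, becomes the leading bit)
Decimal check:
  0001101 = 8 + 4 + 1 = 13
  0100001 = 32 + 1 = 33
  13 + 33 = 46, and 00101110 = 32 + 8 + 4 + 2 = 46 ✓



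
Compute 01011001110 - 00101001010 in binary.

Method 1 - Direct subtraction (column by column from the right: bit − bit − borrow-in; if negative, add 2 and borrow 1 from the next column):
borrow: 01000000000
        01011001110
-       00101001010
-------------------
        00110000100

Method 2 - Add two's complement:
Two's complement of 00101001010: invert → 11010110101, add 1 → 11010110110
  01011001110
+ 11010110110
-------------
 100110000100  (end carry out of the top bit = 1)
Discarding the end carry: 00110000100
Decimal check:
  01011001110 = 512 + 128 + 64 + 8 + 4 + 2 = 718
  00101001010 = 256 + 64 + 8 + 2 = 330
  718 - 330 = 388, and 00110000100 = 256 + 128 + 4 = 388 ✓



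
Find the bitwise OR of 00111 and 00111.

OR: 1 when either bit is 1
  00111
| 00111
-------
  00111
Decimal: 7 | 7 = 7



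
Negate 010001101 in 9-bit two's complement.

Original: 010001101
Step 1 - Invert all bits: 101110010
Step 2 - Add 1: 101110011
Verification: 010001101 + 101110011 = 1000000000; discarding the end carry (carry out of the top bit) leaves the 9-bit value 000000000, as required for x + (-x)



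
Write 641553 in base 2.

Using repeated division by 2:
641553 ÷ 2 = 320776 remainder 1
320776 ÷ 2 = 160388 remainder 0
160388 ÷ 2 = 80194 remainder 0
80194 ÷ 2 = 40097 remainder 0
40097 ÷ 2 = 20048 remainder 1
20048 ÷ 2 = 10024 remainder 0
10024 ÷ 2 = 5012 remainder 0
5012 ÷ 2 = 2506 remainder 0
2506 ÷ 2 = 1253 remainder 0
1253 ÷ 2 = 626 remainder 1
626 ÷ 2 = 313 remainder 0
313 ÷ 2 = 156 remainder 1
156 ÷ 2 = 78 remainder 0
78 ÷ 2 = 39 remainder 0
39 ÷ 2 = 19 remainder 1
19 ÷ 2 = 9 remainder 1
9 ÷ 2 = 4 remainder 1
4 ÷ 2 = 2 remainder 0
2 ÷ 2 = 1 remainder 0
1 ÷ 2 = 0 remainder 1
Reading remainders bottom to top: 10011100101000010001



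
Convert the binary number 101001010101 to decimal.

Sum of powers of 2 for each 1-bit:
2^0 + 2^2 + 2^4 + 2^6 + 2^9 + 2^11
= 1 + 4 + 16 + 64 + 512 + 2048
= 2645



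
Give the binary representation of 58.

Using repeated division by 2:
58 ÷ 2 = 29 remainder 0
29 ÷ 2 = 14 remainder 1
14 ÷ 2 = 7 remainder 0
7 ÷ 2 = 3 remainder 1
3 ÷ 2 = 1 remainder 1
1 ÷ 2 = 0 remainder 1
Reading remainders bottom to top: 111010



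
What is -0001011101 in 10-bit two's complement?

Original: 0001011101
Step 1 - Invert all bits: 1110100010
Step 2 - Add 1: 1110100011
Verification: 0001011101 + 1110100011 = 10000000000; discarding the end carry (carry out of the top bit) leaves the 10-bit value 0000000000, as required for x + (-x)



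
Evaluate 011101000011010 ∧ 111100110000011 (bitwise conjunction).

AND: 1 only when both bits are 1
  011101000011010
& 111100110000011
-----------------
  011100000000010
Decimal: 14874 & 31107 = 14338



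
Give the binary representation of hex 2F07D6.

Convert each hex digit to 4 bits:
  2 = 0010
  F = 1111
  0 = 0000
  7 = 0111
  D = 1101
  6 = 0110
Concatenate: 001011110000011111010110



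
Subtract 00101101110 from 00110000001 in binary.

Method 1 - Direct subtraction (column by column from the right: bit − bit − borrow-in; if negative, add 2 and borrow 1 from the next column):
borrow: 00011111100
        00110000001
-       00101101110
-------------------
        00000010011

Method 2 - Add two's complement:
Two's complement of 00101101110: invert → 11010010001, add 1 → 11010010010
  00110000001
+ 11010010010
-------------
 100000010011  (end carry out of the top bit = 1)
Discarding the end carry: 00000010011
Decimal check:
  00110000001 = 256 + 128 + 1 = 385
  00101101110 = 256 + 64 + 32 + 8 + 4 + 2 = 366
  385 - 366 = 19, and 00000010011 = 16 + 2 + 1 = 19 ✓



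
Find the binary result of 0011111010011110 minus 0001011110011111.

Method 1 - Direct subtraction (column by column from the right: bit − bit − borrow-in; if negative, add 2 and borrow 1 from the next column):
borrow: 0000111111111110
        0011111010011110
-       0001011110011111
------------------------
        0010011011111111

Method 2 - Add two's complement:
Two's complement of 0001011110011111: invert → 1110100001100000, add 1 → 1110100001100001
  0011111010011110
+ 1110100001100001
------------------
 10010011011111111  (end carry out of the top bit = 1)
Discarding the end carry: 0010011011111111
Decimal check:
  0011111010011110 = 8192 + 4096 + 2048 + 1024 + 512 + 128 + 16 + 8 + 4 + 2 = 16030
  0001011110011111 = 4096 + 1024 + 512 + 256 + 128 + 16 + 8 + 4 + 2 + 1 = 6047
  16030 - 6047 = 9983, and 0010011011111111 = 8192 + 1024 + 512 + 128 + 64 + 32 + 16 + 8 + 4 + 2 + 1 = 9983 ✓



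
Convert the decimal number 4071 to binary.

Using repeated division by 2:
4071 ÷ 2 = 2035 remainder 1
2035 ÷ 2 = 1017 remainder 1
1017 ÷ 2 = 508 remainder 1
508 ÷ 2 = 254 remainder 0
254 ÷ 2 = 127 remainder 0
127 ÷ 2 = 63 remainder 1
63 ÷ 2 = 31 remainder 1
31 ÷ 2 = 15 remainder 1
15 ÷ 2 = 7 remainder 1
7 ÷ 2 = 3 remainder 1
3 ÷ 2 = 1 remainder 1
1 ÷ 2 = 0 remainder 1
Reading remainders bottom to top: 111111100111



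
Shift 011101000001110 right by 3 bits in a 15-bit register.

Original: 011101000001110 (decimal 14862)
Shift right by 3 positions
Drop the 3 low bits; fill with zeros on the left
Result: 000011101000001 (decimal 1857)
Equivalent: 14862 >> 3 = 14862 ÷ 2^3 = 1857



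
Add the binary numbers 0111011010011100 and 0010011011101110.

Add column by column from the right: bit + bit + carry-in; write the sum mod 2, carry 1 when the sum is 2 or 3.
carry:  1100110111111000
        0111011010011100
+       0010011011101110
------------------------
       01001110110001010
(the carry out of the leftmost column, 0, becomes the leading bit)
Decimal check:
  0111011010011100 = 16384 + 8192 + 4096 + 1024 + 512 + 128 + 16 + 8 + 4 = 30364
  0010011011101110 = 8192 + 1024 + 512 + 128 + 64 + 32 + 8 + 4 + 2 = 9966
  30364 + 9966 = 40330, and 01001110110001010 = 32768 + 4096 + 2048 + 1024 + 256 + 128 + 8 + 2 = 40330 ✓



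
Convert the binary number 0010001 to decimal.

Sum of powers of 2 for each 1-bit:
2^0 + 2^4
= 1 + 16
= 17



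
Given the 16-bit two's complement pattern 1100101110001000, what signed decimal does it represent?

Binary: 1100101110001000
Sign bit: 1 (negative)
Invert: 0011010001110111
Add 1:  0011010001111000
Magnitude: 0011010001111000 = 8192 + 4096 + 1024 + 64 + 32 + 16 + 8 = 13432
Value: -13432



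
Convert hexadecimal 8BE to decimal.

Expand by place value (powers of 16):
Digit values: B = 11, E = 14
8BE = 8 × 16^2 + 11 × 16^1 + 14 × 16^0
= 8 × 256 + 11 × 16 + 14 × 1
= 2048 + 176 + 14
= 2238



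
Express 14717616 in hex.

Using repeated division by 16 (digits 10–15 are A–F):
14717616 ÷ 16 = 919851 remainder 0
919851 ÷ 16 = 57490 remainder 11 (B)
57490 ÷ 16 = 3593 remainder 2
3593 ÷ 16 = 224 remainder 9
224 ÷ 16 = 14 remainder 0
14 ÷ 16 = 0 remainder 14 (E)
Reading remainders bottom to top: E092B0



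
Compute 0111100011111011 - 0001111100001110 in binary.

Method 1 - Direct subtraction (column by column from the right: bit − bit − borrow-in; if negative, add 2 and borrow 1 from the next column):
borrow: 0011111000011000
        0111100011111011
-       0001111100001110
------------------------
        0101100111101101

Method 2 - Add two's complement:
Two's complement of 0001111100001110: invert → 1110000011110001, add 1 → 1110000011110010
  0111100011111011
+ 1110000011110010
------------------
 10101100111101101  (end carry out of the top bit = 1)
Discarding the end carry: 0101100111101101
Decimal check:
  0111100011111011 = 16384 + 8192 + 4096 + 2048 + 128 + 64 + 32 + 16 + 8 + 2 + 1 = 30971
  0001111100001110 = 4096 + 2048 + 1024 + 512 + 256 + 8 + 4 + 2 = 7950
  30971 - 7950 = 23021, and 0101100111101101 = 16384 + 4096 + 2048 + 256 + 128 + 64 + 32 + 8 + 4 + 1 = 23021 ✓



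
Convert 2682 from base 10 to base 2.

Using repeated division by 2:
2682 ÷ 2 = 1341 remainder 0
1341 ÷ 2 = 670 remainder 1
670 ÷ 2 = 335 remainder 0
335 ÷ 2 = 167 remainder 1
167 ÷ 2 = 83 remainder 1
83 ÷ 2 = 41 remainder 1
41 ÷ 2 = 20 remainder 1
20 ÷ 2 = 10 remainder 0
10 ÷ 2 = 5 remainder 0
5 ÷ 2 = 2 remainder 1
2 ÷ 2 = 1 remainder 0
1 ÷ 2 = 0 remainder 1
Reading remainders bottom to top: 101001111010



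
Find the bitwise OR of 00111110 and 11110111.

OR: 1 when either bit is 1
  00111110
| 11110111
----------
  11111111
Decimal: 62 | 247 = 255



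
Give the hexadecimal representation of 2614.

Using repeated division by 16 (digits 10–15 are A–F):
2614 ÷ 16 = 163 remainder 6
163 ÷ 16 = 10 remainder 3
10 ÷ 16 = 0 remainder 10 (A)
Reading remainders bottom to top: A36



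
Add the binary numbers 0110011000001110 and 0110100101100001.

Add column by column from the right: bit + bit + carry-in; write the sum mod 2, carry 1 when the sum is 2 or 3.
carry:  1100000000000000
        0110011000001110
+       0110100101100001
------------------------
       01100111101101111
(the carry out of the leftmost column, 0, becomes the leading bit)
Decimal check:
  0110011000001110 = 16384 + 8192 + 1024 + 512 + 8 + 4 + 2 = 26126
  0110100101100001 = 16384 + 8192 + 2048 + 256 + 64 + 32 + 1 = 26977
  26126 + 26977 = 53103, and 01100111101101111 = 32768 + 16384 + 2048 + 1024 + 512 + 256 + 64 + 32 + 8 + 4 + 2 + 1 = 53103 ✓



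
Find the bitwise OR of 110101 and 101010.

OR: 1 when either bit is 1
  110101
| 101010
--------
  111111
Decimal: 53 | 42 = 63



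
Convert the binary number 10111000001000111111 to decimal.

Sum of powers of 2 for each 1-bit:
2^0 + 2^1 + 2^2 + 2^3 + 2^4 + 2^5 + 2^9 + 2^15 + 2^16 + 2^17 + 2^19
= 1 + 2 + 4 + 8 + 16 + 32 + 512 + 32768 + 65536 + 131072 + 524288
= 754239



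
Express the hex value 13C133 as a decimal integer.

Expand by place value (powers of 16):
Digit values: C = 12
13C133 = 1 × 16^5 + 3 × 16^4 + 12 × 16^3 + 1 × 16^2 + 3 × 16^1 + 3 × 16^0
= 1 × 1048576 + 3 × 65536 + 12 × 4096 + 1 × 256 + 3 × 16 + 3 × 1
= 1048576 + 196608 + 49152 + 256 + 48 + 3
= 1294643



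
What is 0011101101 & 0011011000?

AND: 1 only when both bits are 1
  0011101101
& 0011011000
------------
  0011001000
Decimal: 237 & 216 = 200



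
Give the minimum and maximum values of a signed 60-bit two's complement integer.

For 60-bit two's complement:
Minimum: -2^59 = -576460752303423488
Maximum: 2^59 - 1 = 576460752303423487



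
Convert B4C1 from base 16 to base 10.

Expand by place value (powers of 16):
Digit values: B = 11, C = 12
B4C1 = 11 × 16^3 + 4 × 16^2 + 12 × 16^1 + 1 × 16^0
= 11 × 4096 + 4 × 256 + 12 × 16 + 1 × 1
= 45056 + 1024 + 192 + 1
= 46273



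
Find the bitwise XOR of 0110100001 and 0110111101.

XOR: 1 when bits differ
  0110100001
^ 0110111101
------------
  0000011100
Decimal: 417 ^ 445 = 28



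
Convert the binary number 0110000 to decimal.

Sum of powers of 2 for each 1-bit:
2^4 + 2^5
= 16 + 32
= 48



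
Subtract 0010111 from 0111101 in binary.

Method 1 - Direct subtraction (column by column from the right: bit − bit − borrow-in; if negative, add 2 and borrow 1 from the next column):
borrow: 0001100
        0111101
-       0010111
---------------
        0100110

Method 2 - Add two's complement:
Two's complement of 0010111: invert → 1101000, add 1 → 1101001
  0111101
+ 1101001
---------
 10100110  (end carry out of the top bit = 1)
Discarding the end carry: 0100110
Decimal check:
  0111101 = 32 + 16 + 8 + 4 + 1 = 61
  0010111 = 16 + 4 + 2 + 1 = 23
  61 - 23 = 38, and 0100110 = 32 + 4 + 2 = 38 ✓



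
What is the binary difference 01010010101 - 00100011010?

Method 1 - Direct subtraction (column by column from the right: bit − bit − borrow-in; if negative, add 2 and borrow 1 from the next column):
borrow: 01011110100
        01010010101
-       00100011010
-------------------
        00101111011

Method 2 - Add two's complement:
Two's complement of 00100011010: invert → 11011100101, add 1 → 11011100110
  01010010101
+ 11011100110
-------------
 100101111011  (end carry out of the top bit = 1)
Discarding the end carry: 00101111011
Decimal check:
  01010010101 = 512 + 128 + 16 + 4 + 1 = 661
  00100011010 = 256 + 16 + 8 + 2 = 282
  661 - 282 = 379, and 00101111011 = 256 + 64 + 32 + 16 + 8 + 2 + 1 = 379 ✓



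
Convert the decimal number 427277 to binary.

Using repeated division by 2:
427277 ÷ 2 = 213638 remainder 1
213638 ÷ 2 = 106819 remainder 0
106819 ÷ 2 = 53409 remainder 1
53409 ÷ 2 = 26704 remainder 1
26704 ÷ 2 = 13352 remainder 0
13352 ÷ 2 = 6676 remainder 0
6676 ÷ 2 = 3338 remainder 0
3338 ÷ 2 = 1669 remainder 0
1669 ÷ 2 = 834 remainder 1
834 ÷ 2 = 417 remainder 0
417 ÷ 2 = 208 remainder 1
208 ÷ 2 = 104 remainder 0
104 ÷ 2 = 52 remainder 0
52 ÷ 2 = 26 remainder 0
26 ÷ 2 = 13 remainder 0
13 ÷ 2 = 6 remainder 1
6 ÷ 2 = 3 remainder 0
3 ÷ 2 = 1 remainder 1
1 ÷ 2 = 0 remainder 1
Reading remainders bottom to top: 1101000010100001101



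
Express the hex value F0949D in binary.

Convert each hex digit to 4 bits:
  F = 1111
  0 = 0000
  9 = 1001
  4 = 0100
  9 = 1001
  D = 1101
Concatenate: 111100001001010010011101



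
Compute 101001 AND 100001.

AND: 1 only when both bits are 1
  101001
& 100001
--------
  100001
Decimal: 41 & 33 = 33



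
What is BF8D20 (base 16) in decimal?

Expand by place value (powers of 16):
Digit values: B = 11, F = 15, D = 13
BF8D20 = 11 × 16^5 + 15 × 16^4 + 8 × 16^3 + 13 × 16^2 + 2 × 16^1 + 0 × 16^0
= 11 × 1048576 + 15 × 65536 + 8 × 4096 + 13 × 256 + 2 × 16 + 0 × 1
= 11534336 + 983040 + 32768 + 3328 + 32 + 0
= 12553504



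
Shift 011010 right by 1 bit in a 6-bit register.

Original: 011010 (decimal 26)
Shift right by 1 position
Drop the 1 low bit; fill with zero on the left
Result: 001101 (decimal 13)
Equivalent: 26 >> 1 = 26 ÷ 2^1 = 13



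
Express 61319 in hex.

Using repeated division by 16 (digits 10–15 are A–F):
61319 ÷ 16 = 3832 remainder 7
3832 ÷ 16 = 239 remainder 8
239 ÷ 16 = 14 remainder 15 (F)
14 ÷ 16 = 0 remainder 14 (E)
Reading remainders bottom to top: EF87



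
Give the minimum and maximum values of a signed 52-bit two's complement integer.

For 52-bit two's complement:
Minimum: -2^51 = -2251799813685248
Maximum: 2^51 - 1 = 2251799813685247



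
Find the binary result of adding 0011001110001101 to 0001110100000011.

Add column by column from the right: bit + bit + carry-in; write the sum mod 2, carry 1 when the sum is 2 or 3.
carry:  0111111000011110
        0011001110001101
+       0001110100000011
------------------------
       00101000010010000
(the carry out of the leftmost column, 0, becomes the leading bit)
Decimal check:
  0011001110001101 = 8192 + 4096 + 512 + 256 + 128 + 8 + 4 + 1 = 13197
  0001110100000011 = 4096 + 2048 + 1024 + 256 + 2 + 1 = 7427
  13197 + 7427 = 20624, and 00101000010010000 = 16384 + 4096 + 128 + 16 = 20624 ✓



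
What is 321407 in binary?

Using repeated division by 2:
321407 ÷ 2 = 160703 remainder 1
160703 ÷ 2 = 80351 remainder 1
80351 ÷ 2 = 40175 remainder 1
40175 ÷ 2 = 20087 remainder 1
20087 ÷ 2 = 10043 remainder 1
10043 ÷ 2 = 5021 remainder 1
5021 ÷ 2 = 2510 remainder 1
2510 ÷ 2 = 1255 remainder 0
1255 ÷ 2 = 627 remainder 1
627 ÷ 2 = 313 remainder 1
313 ÷ 2 = 156 remainder 1
156 ÷ 2 = 78 remainder 0
78 ÷ 2 = 39 remainder 0
39 ÷ 2 = 19 remainder 1
19 ÷ 2 = 9 remainder 1
9 ÷ 2 = 4 remainder 1
4 ÷ 2 = 2 remainder 0
2 ÷ 2 = 1 remainder 0
1 ÷ 2 = 0 remainder 1
Reading remainders bottom to top: 1001110011101111111



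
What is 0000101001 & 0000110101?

AND: 1 only when both bits are 1
  0000101001
& 0000110101
------------
  0000100001
Decimal: 41 & 53 = 33



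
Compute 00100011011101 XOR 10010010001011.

XOR: 1 when bits differ
  00100011011101
^ 10010010001011
----------------
  10110001010110
Decimal: 2269 ^ 9355 = 11350



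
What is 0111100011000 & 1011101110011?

AND: 1 only when both bits are 1
  0111100011000
& 1011101110011
---------------
  0011100010000
Decimal: 3864 & 6003 = 1808



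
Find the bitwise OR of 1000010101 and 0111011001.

OR: 1 when either bit is 1
  1000010101
| 0111011001
------------
  1111011101
Decimal: 533 | 473 = 989



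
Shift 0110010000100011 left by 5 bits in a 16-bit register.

Original: 0110010000100011 (decimal 25635)
Shift left by 5 positions
Append 5 zeros on the right and drop the 5 high bits that overflow the 16-bit width
Result: 1000010001100000 (decimal 33888)
Equivalent: 25635 << 5 = 25635 × 2^5 = 820320, truncated to 16 bits = 33888



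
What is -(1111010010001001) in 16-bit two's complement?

Original (sign bit 1, negative): 1111010010001001
Step 1 - Invert all bits: 0000101101110110
Step 2 - Add 1: 0000101101110111
Verification: 1111010010001001 + 0000101101110111 = 10000000000000000; discarding the end carry (carry out of the top bit) leaves the 16-bit value 0000000000000000, as required for x + (-x)



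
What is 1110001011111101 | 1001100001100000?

OR: 1 when either bit is 1
  1110001011111101
| 1001100001100000
------------------
  1111101011111101
Decimal: 58109 | 39008 = 64253



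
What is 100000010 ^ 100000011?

XOR: 1 when bits differ
  100000010
^ 100000011
-----------
  000000001
Decimal: 258 ^ 259 = 1



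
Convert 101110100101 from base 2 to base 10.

Sum of powers of 2 for each 1-bit:
2^0 + 2^2 + 2^5 + 2^7 + 2^8 + 2^9 + 2^11
= 1 + 4 + 32 + 128 + 256 + 512 + 2048
= 2981



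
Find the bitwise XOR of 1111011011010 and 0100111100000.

XOR: 1 when bits differ
  1111011011010
^ 0100111100000
---------------
  1011100111010
Decimal: 7898 ^ 2528 = 5946



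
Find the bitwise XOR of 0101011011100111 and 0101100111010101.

XOR: 1 when bits differ
  0101011011100111
^ 0101100111010101
------------------
  0000111100110010
Decimal: 22247 ^ 22997 = 3890



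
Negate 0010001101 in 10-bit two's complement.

Original: 0010001101
Step 1 - Invert all bits: 1101110010
Step 2 - Add 1: 1101110011
Verification: 0010001101 + 1101110011 = 10000000000; discarding the end carry (carry out of the top bit) leaves the 10-bit value 0000000000, as required for x + (-x)



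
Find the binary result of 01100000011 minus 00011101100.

Method 1 - Direct subtraction (column by column from the right: bit − bit − borrow-in; if negative, add 2 and borrow 1 from the next column):
borrow: 00111111000
        01100000011
-       00011101100
-------------------
        01000010111

Method 2 - Add two's complement:
Two's complement of 00011101100: invert → 11100010011, add 1 → 11100010100
  01100000011
+ 11100010100
-------------
 101000010111  (end carry out of the top bit = 1)
Discarding the end carry: 01000010111
Decimal check:
  01100000011 = 512 + 256 + 2 + 1 = 771
  00011101100 = 128 + 64 + 32 + 8 + 4 = 236
  771 - 236 = 535, and 01000010111 = 512 + 16 + 4 + 2 + 1 = 535 ✓



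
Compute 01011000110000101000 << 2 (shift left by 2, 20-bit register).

Original: 01011000110000101000 (decimal 363560)
Shift left by 2 positions
Append 2 zeros on the right and drop the 2 high bits that overflow the 20-bit width
Result: 01100011000010100000 (decimal 405664)
Equivalent: 363560 << 2 = 363560 × 2^2 = 1454240, truncated to 20 bits = 405664



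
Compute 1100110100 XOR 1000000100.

XOR: 1 when bits differ
  1100110100
^ 1000000100
------------
  0100110000
Decimal: 820 ^ 516 = 304



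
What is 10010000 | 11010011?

OR: 1 when either bit is 1
  10010000
| 11010011
----------
  11010011
Decimal: 144 | 211 = 211



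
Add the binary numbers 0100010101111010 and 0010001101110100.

Add column by column from the right: bit + bit + carry-in; write the sum mod 2, carry 1 when the sum is 2 or 3.
carry:  0000111011100000
        0100010101111010
+       0010001101110100
------------------------
       00110100011101110
(the carry out of the leftmost column, 0, becomes the leading bit)
Decimal check:
  0100010101111010 = 16384 + 1024 + 256 + 64 + 32 + 16 + 8 + 2 = 17786
  0010001101110100 = 8192 + 512 + 256 + 64 + 32 + 16 + 4 = 9076
  17786 + 9076 = 26862, and 00110100011101110 = 16384 + 8192 + 2048 + 128 + 64 + 32 + 8 + 4 + 2 = 26862 ✓



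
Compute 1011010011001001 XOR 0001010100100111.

XOR: 1 when bits differ
  1011010011001001
^ 0001010100100111
------------------
  1010000111101110
Decimal: 46281 ^ 5415 = 41454



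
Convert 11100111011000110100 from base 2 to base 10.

Sum of powers of 2 for each 1-bit:
2^2 + 2^4 + 2^5 + 2^9 + 2^10 + 2^12 + 2^13 + 2^14 + 2^17 + 2^18 + 2^19
= 4 + 16 + 32 + 512 + 1024 + 4096 + 8192 + 16384 + 131072 + 262144 + 524288
= 947764



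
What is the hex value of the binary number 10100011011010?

Group into 4-bit nibbles from right:
  0010 = 2
  1000 = 8
  1101 = D
  1010 = A
Result: 28DA



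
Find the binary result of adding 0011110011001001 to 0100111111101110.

Add column by column from the right: bit + bit + carry-in; write the sum mod 2, carry 1 when the sum is 2 or 3.
carry:  1111111110010000
        0011110011001001
+       0100111111101110
------------------------
       01000110010110111
(the carry out of the leftmost column, 0, becomes the leading bit)
Decimal check:
  0011110011001001 = 8192 + 4096 + 2048 + 1024 + 128 + 64 + 8 + 1 = 15561
  0100111111101110 = 16384 + 2048 + 1024 + 512 + 256 + 128 + 64 + 32 + 8 + 4 + 2 = 20462
  15561 + 20462 = 36023, and 01000110010110111 = 32768 + 2048 + 1024 + 128 + 32 + 16 + 4 + 2 + 1 = 36023 ✓



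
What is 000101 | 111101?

OR: 1 when either bit is 1
  000101
| 111101
--------
  111101
Decimal: 5 | 61 = 61



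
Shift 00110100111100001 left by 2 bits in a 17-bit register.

Original: 00110100111100001 (decimal 27105)
Shift left by 2 positions
Append 2 zeros on the right
Result: 11010011110000100 (decimal 108420)
Equivalent: 27105 << 2 = 27105 × 2^2 = 108420



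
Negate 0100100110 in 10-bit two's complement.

Original: 0100100110
Step 1 - Invert all bits: 1011011001
Step 2 - Add 1: 1011011010
Verification: 0100100110 + 1011011010 = 10000000000; discarding the end carry (carry out of the top bit) leaves the 10-bit value 0000000000, as required for x + (-x)



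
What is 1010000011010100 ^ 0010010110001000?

XOR: 1 when bits differ
  1010000011010100
^ 0010010110001000
------------------
  1000010101011100
Decimal: 41172 ^ 9608 = 34140



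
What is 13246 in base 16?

Using repeated division by 16 (digits 10–15 are A–F):
13246 ÷ 16 = 827 remainder 14 (E)
827 ÷ 16 = 51 remainder 11 (B)
51 ÷ 16 = 3 remainder 3
3 ÷ 16 = 0 remainder 3
Reading remainders bottom to top: 33BE



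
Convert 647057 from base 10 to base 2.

Using repeated division by 2:
647057 ÷ 2 = 323528 remainder 1
323528 ÷ 2 = 161764 remainder 0
161764 ÷ 2 = 80882 remainder 0
80882 ÷ 2 = 40441 remainder 0
40441 ÷ 2 = 20220 remainder 1
20220 ÷ 2 = 10110 remainder 0
10110 ÷ 2 = 5055 remainder 0
5055 ÷ 2 = 2527 remainder 1
2527 ÷ 2 = 1263 remainder 1
1263 ÷ 2 = 631 remainder 1
631 ÷ 2 = 315 remainder 1
315 ÷ 2 = 157 remainder 1
157 ÷ 2 = 78 remainder 1
78 ÷ 2 = 39 remainder 0
39 ÷ 2 = 19 remainder 1
19 ÷ 2 = 9 remainder 1
9 ÷ 2 = 4 remainder 1
4 ÷ 2 = 2 remainder 0
2 ÷ 2 = 1 remainder 0
1 ÷ 2 = 0 remainder 1
Reading remainders bottom to top: 10011101111110010001



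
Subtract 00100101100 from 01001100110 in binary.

Method 1 - Direct subtraction (column by column from the right: bit − bit − borrow-in; if negative, add 2 and borrow 1 from the next column):
borrow: 01001110000
        01001100110
-       00100101100
-------------------
        00100111010

Method 2 - Add two's complement:
Two's complement of 00100101100: invert → 11011010011, add 1 → 11011010100
  01001100110
+ 11011010100
-------------
 100100111010  (end carry out of the top bit = 1)
Discarding the end carry: 00100111010
Decimal check:
  01001100110 = 512 + 64 + 32 + 4 + 2 = 614
  00100101100 = 256 + 32 + 8 + 4 = 300
  614 - 300 = 314, and 00100111010 = 256 + 32 + 16 + 8 + 2 = 314 ✓



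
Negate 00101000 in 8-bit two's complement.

Original: 00101000
Step 1 - Invert all bits: 11010111
Step 2 - Add 1: 11011000
Verification: 00101000 + 11011000 = 100000000; discarding the end carry (carry out of the top bit) leaves the 8-bit value 00000000, as required for x + (-x)



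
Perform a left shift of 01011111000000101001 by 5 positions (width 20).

Original: 01011111000000101001 (decimal 389161)
Shift left by 5 positions
Append 5 zeros on the right and drop the 5 high bits that overflow the 20-bit width
Result: 11100000010100100000 (decimal 918816)
Equivalent: 389161 << 5 = 389161 × 2^5 = 12453152, truncated to 20 bits = 918816



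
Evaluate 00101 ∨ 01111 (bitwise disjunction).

OR: 1 when either bit is 1
  00101
| 01111
-------
  01111
Decimal: 5 | 15 = 15



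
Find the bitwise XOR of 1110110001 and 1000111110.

XOR: 1 when bits differ
  1110110001
^ 1000111110
------------
  0110001111
Decimal: 945 ^ 574 = 399



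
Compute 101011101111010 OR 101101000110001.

OR: 1 when either bit is 1
  101011101111010
| 101101000110001
-----------------
  101111101111011
Decimal: 22394 | 23089 = 24443



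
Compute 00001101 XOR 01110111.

XOR: 1 when bits differ
  00001101
^ 01110111
----------
  01111010
Decimal: 13 ^ 119 = 122



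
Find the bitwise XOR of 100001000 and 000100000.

XOR: 1 when bits differ
  100001000
^ 000100000
-----------
  100101000
Decimal: 264 ^ 32 = 296



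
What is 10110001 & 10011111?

AND: 1 only when both bits are 1
  10110001
& 10011111
----------
  10010001
Decimal: 177 & 159 = 145



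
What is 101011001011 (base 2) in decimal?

Sum of powers of 2 for each 1-bit:
2^0 + 2^1 + 2^3 + 2^6 + 2^7 + 2^9 + 2^11
= 1 + 2 + 8 + 64 + 128 + 512 + 2048
= 2763



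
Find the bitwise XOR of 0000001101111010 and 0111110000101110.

XOR: 1 when bits differ
  0000001101111010
^ 0111110000101110
------------------
  0111111101010100
Decimal: 890 ^ 31790 = 32596



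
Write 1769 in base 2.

Using repeated division by 2:
1769 ÷ 2 = 884 remainder 1
884 ÷ 2 = 442 remainder 0
442 ÷ 2 = 221 remainder 0
221 ÷ 2 = 110 remainder 1
110 ÷ 2 = 55 remainder 0
55 ÷ 2 = 27 remainder 1
27 ÷ 2 = 13 remainder 1
13 ÷ 2 = 6 remainder 1
6 ÷ 2 = 3 remainder 0
3 ÷ 2 = 1 remainder 1
1 ÷ 2 = 0 remainder 1
Reading remainders bottom to top: 11011101001



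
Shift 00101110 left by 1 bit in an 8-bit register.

Original: 00101110 (decimal 46)
Shift left by 1 position
Append 1 zero on the right
Result: 01011100 (decimal 92)
Equivalent: 46 << 1 = 46 × 2^1 = 92



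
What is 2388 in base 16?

Using repeated division by 16 (digits 10–15 are A–F):
2388 ÷ 16 = 149 remainder 4
149 ÷ 16 = 9 remainder 5
9 ÷ 16 = 0 remainder 9
Reading remainders bottom to top: 954



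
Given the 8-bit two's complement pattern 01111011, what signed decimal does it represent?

Binary: 01111011
Sign bit: 0 (non-negative)
Read directly as an unsigned value:
01111011 = 64 + 32 + 16 + 8 + 2 + 1 = 123
Value: 123



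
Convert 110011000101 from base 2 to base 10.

Sum of powers of 2 for each 1-bit:
2^0 + 2^2 + 2^6 + 2^7 + 2^10 + 2^11
= 1 + 4 + 64 + 128 + 1024 + 2048
= 3269



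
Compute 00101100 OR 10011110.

OR: 1 when either bit is 1
  00101100
| 10011110
----------
  10111110
Decimal: 44 | 158 = 190



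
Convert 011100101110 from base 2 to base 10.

Sum of powers of 2 for each 1-bit:
2^1 + 2^2 + 2^3 + 2^5 + 2^8 + 2^9 + 2^10
= 2 + 4 + 8 + 32 + 256 + 512 + 1024
= 1838



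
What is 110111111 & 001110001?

AND: 1 only when both bits are 1
  110111111
& 001110001
-----------
  000110001
Decimal: 447 & 113 = 49



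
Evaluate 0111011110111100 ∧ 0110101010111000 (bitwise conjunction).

AND: 1 only when both bits are 1
  0111011110111100
& 0110101010111000
------------------
  0110001010111000
Decimal: 30652 & 27320 = 25272



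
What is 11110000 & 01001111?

AND: 1 only when both bits are 1
  11110000
& 01001111
----------
  01000000
Decimal: 240 & 79 = 64



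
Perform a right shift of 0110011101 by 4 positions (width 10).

Original: 0110011101 (decimal 413)
Shift right by 4 positions
Drop the 4 low bits; fill with zeros on the left
Result: 0000011001 (decimal 25)
Equivalent: 413 >> 4 = 413 ÷ 2^4 = 25



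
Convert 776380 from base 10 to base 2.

Using repeated division by 2:
776380 ÷ 2 = 388190 remainder 0
388190 ÷ 2 = 194095 remainder 0
194095 ÷ 2 = 97047 remainder 1
97047 ÷ 2 = 48523 remainder 1
48523 ÷ 2 = 24261 remainder 1
24261 ÷ 2 = 12130 remainder 1
12130 ÷ 2 = 6065 remainder 0
6065 ÷ 2 = 3032 remainder 1
3032 ÷ 2 = 1516 remainder 0
1516 ÷ 2 = 758 remainder 0
758 ÷ 2 = 379 remainder 0
379 ÷ 2 = 189 remainder 1
189 ÷ 2 = 94 remainder 1
94 ÷ 2 = 47 remainder 0
47 ÷ 2 = 23 remainder 1
23 ÷ 2 = 11 remainder 1
11 ÷ 2 = 5 remainder 1
5 ÷ 2 = 2 remainder 1
2 ÷ 2 = 1 remainder 0
1 ÷ 2 = 0 remainder 1
Reading remainders bottom to top: 10111101100010111100



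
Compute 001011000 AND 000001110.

AND: 1 only when both bits are 1
  001011000
& 000001110
-----------
  000001000
Decimal: 88 & 14 = 8



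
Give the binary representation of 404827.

Using repeated division by 2:
404827 ÷ 2 = 202413 remainder 1
202413 ÷ 2 = 101206 remainder 1
101206 ÷ 2 = 50603 remainder 0
50603 ÷ 2 = 25301 remainder 1
25301 ÷ 2 = 12650 remainder 1
12650 ÷ 2 = 6325 remainder 0
6325 ÷ 2 = 3162 remainder 1
3162 ÷ 2 = 1581 remainder 0
1581 ÷ 2 = 790 remainder 1
790 ÷ 2 = 395 remainder 0
395 ÷ 2 = 197 remainder 1
197 ÷ 2 = 98 remainder 1
98 ÷ 2 = 49 remainder 0
49 ÷ 2 = 24 remainder 1
24 ÷ 2 = 12 remainder 0
12 ÷ 2 = 6 remainder 0
6 ÷ 2 = 3 remainder 0
3 ÷ 2 = 1 remainder 1
1 ÷ 2 = 0 remainder 1
Reading remainders bottom to top: 1100010110101011011



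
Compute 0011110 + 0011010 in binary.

Add column by column from the right: bit + bit + carry-in; write the sum mod 2, carry 1 when the sum is 2 or 3.
carry:  0111100
        0011110
+       0011010
---------------
       00111000
(the carry out of the leftmost column, 0, becomes the leading bit)
Decimal check:
  0011110 = 16 + 8 + 4 + 2 = 30
  0011010 = 16 + 8 + 2 = 26
  30 + 26 = 56, and 00111000 = 32 + 16 + 8 = 56 ✓



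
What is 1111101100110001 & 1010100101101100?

AND: 1 only when both bits are 1
  1111101100110001
& 1010100101101100
------------------
  1010100100100000
Decimal: 64305 & 43372 = 43296



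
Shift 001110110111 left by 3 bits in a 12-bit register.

Original: 001110110111 (decimal 951)
Shift left by 3 positions
Append 3 zeros on the right and drop the 3 high bits that overflow the 12-bit width
Result: 110110111000 (decimal 3512)
Equivalent: 951 << 3 = 951 × 2^3 = 7608, truncated to 12 bits = 3512



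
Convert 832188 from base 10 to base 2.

Using repeated division by 2:
832188 ÷ 2 = 416094 remainder 0
416094 ÷ 2 = 208047 remainder 0
208047 ÷ 2 = 104023 remainder 1
104023 ÷ 2 = 52011 remainder 1
52011 ÷ 2 = 26005 remainder 1
26005 ÷ 2 = 13002 remainder 1
13002 ÷ 2 = 6501 remainder 0
6501 ÷ 2 = 3250 remainder 1
3250 ÷ 2 = 1625 remainder 0
1625 ÷ 2 = 812 remainder 1
812 ÷ 2 = 406 remainder 0
406 ÷ 2 = 203 remainder 0
203 ÷ 2 = 101 remainder 1
101 ÷ 2 = 50 remainder 1
50 ÷ 2 = 25 remainder 0
25 ÷ 2 = 12 remainder 1
12 ÷ 2 = 6 remainder 0
6 ÷ 2 = 3 remainder 0
3 ÷ 2 = 1 remainder 1
1 ÷ 2 = 0 remainder 1
Reading remainders bottom to top: 11001011001010111100



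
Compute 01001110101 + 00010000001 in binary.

Add column by column from the right: bit + bit + carry-in; write the sum mod 2, carry 1 when the sum is 2 or 3.
carry:  00000000010
        01001110101
+       00010000001
-------------------
       001011110110
(the carry out of the leftmost column, 0, becomes the leading bit)
Decimal check:
  01001110101 = 512 + 64 + 32 + 16 + 4 + 1 = 629
  00010000001 = 128 + 1 = 129
  629 + 129 = 758, and 001011110110 = 512 + 128 + 64 + 32 + 16 + 4 + 2 = 758 ✓



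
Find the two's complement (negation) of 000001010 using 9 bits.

Original: 000001010
Step 1 - Invert all bits: 111110101
Step 2 - Add 1: 111110110
Verification: 000001010 + 111110110 = 1000000000; discarding the end carry (carry out of the top bit) leaves the 9-bit value 000000000, as required for x + (-x)



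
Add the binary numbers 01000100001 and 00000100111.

Add column by column from the right: bit + bit + carry-in; write the sum mod 2, carry 1 when the sum is 2 or 3.
carry:  00001001110
        01000100001
+       00000100111
-------------------
       001001001000
(the carry out of the leftmost column, 0, becomes the leading bit)
Decimal check:
  01000100001 = 512 + 32 + 1 = 545
  00000100111 = 32 + 4 + 2 + 1 = 39
  545 + 39 = 584, and 001001001000 = 512 + 64 + 8 = 584 ✓



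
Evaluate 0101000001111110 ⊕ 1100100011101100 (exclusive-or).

XOR: 1 when bits differ
  0101000001111110
^ 1100100011101100
------------------
  1001100010010010
Decimal: 20606 ^ 51436 = 39058



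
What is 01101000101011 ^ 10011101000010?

XOR: 1 when bits differ
  01101000101011
^ 10011101000010
----------------
  11110101101001
Decimal: 6699 ^ 10050 = 15721

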